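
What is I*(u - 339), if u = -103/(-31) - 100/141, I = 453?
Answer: -222022246/1457 ≈ -1.5238e+5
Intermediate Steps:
u = 11423/4371 (u = -103*(-1/31) - 100*1/141 = 103/31 - 100/141 = 11423/4371 ≈ 2.6134)
I*(u - 339) = 453*(11423/4371 - 339) = 453*(-1470346/4371) = -222022246/1457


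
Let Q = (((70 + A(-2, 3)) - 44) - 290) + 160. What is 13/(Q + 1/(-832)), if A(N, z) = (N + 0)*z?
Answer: -10816/91521 ≈ -0.11818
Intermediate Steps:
A(N, z) = N*z
Q = -110 (Q = (((70 - 2*3) - 44) - 290) + 160 = (((70 - 6) - 44) - 290) + 160 = ((64 - 44) - 290) + 160 = (20 - 290) + 160 = -270 + 160 = -110)
13/(Q + 1/(-832)) = 13/(-110 + 1/(-832)) = 13/(-110 - 1/832) = 13/(-91521/832) = 13*(-832/91521) = -10816/91521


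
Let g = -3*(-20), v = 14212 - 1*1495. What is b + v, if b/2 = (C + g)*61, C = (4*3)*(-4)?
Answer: 14181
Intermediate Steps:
v = 12717 (v = 14212 - 1495 = 12717)
g = 60
C = -48 (C = 12*(-4) = -48)
b = 1464 (b = 2*((-48 + 60)*61) = 2*(12*61) = 2*732 = 1464)
b + v = 1464 + 12717 = 14181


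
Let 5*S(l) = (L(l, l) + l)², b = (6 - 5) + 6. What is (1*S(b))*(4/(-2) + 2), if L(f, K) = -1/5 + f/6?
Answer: 0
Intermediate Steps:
b = 7 (b = 1 + 6 = 7)
L(f, K) = -⅕ + f/6 (L(f, K) = -1*⅕ + f*(⅙) = -⅕ + f/6)
S(l) = (-⅕ + 7*l/6)²/5 (S(l) = ((-⅕ + l/6) + l)²/5 = (-⅕ + 7*l/6)²/5)
(1*S(b))*(4/(-2) + 2) = (1*((-6 + 35*7)²/4500))*(4/(-2) + 2) = (1*((-6 + 245)²/4500))*(4*(-½) + 2) = (1*((1/4500)*239²))*(-2 + 2) = (1*((1/4500)*57121))*0 = (1*(57121/4500))*0 = (57121/4500)*0 = 0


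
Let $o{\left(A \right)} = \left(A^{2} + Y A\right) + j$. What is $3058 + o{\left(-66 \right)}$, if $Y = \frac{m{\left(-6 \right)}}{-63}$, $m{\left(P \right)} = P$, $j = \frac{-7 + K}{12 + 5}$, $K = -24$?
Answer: $\frac{881301}{119} \approx 7405.9$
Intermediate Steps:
$j = - \frac{31}{17}$ ($j = \frac{-7 - 24}{12 + 5} = - \frac{31}{17} \approx -1.8235$)
$Y = \frac{2}{21}$ ($Y = - \frac{6}{-63} = \left(-6\right) \left(- \frac{1}{63}\right) = \frac{2}{21} \approx 0.095238$)
$o{\left(A \right)} = - \frac{31}{17} + A^{2} + \frac{2 A}{21}$ ($o{\left(A \right)} = \left(A^{2} + \frac{2 A}{21}\right) - \frac{31}{17} = - \frac{31}{17} + A^{2} + \frac{2 A}{21}$)
$3058 + o{\left(-66 \right)} = 3058 + \left(- \frac{31}{17} + \left(-66\right)^{2} + \frac{2}{21} \left(-66\right)\right) = 3058 - - \frac{517399}{119} = 3058 + \frac{517399}{119} = \frac{881301}{119}$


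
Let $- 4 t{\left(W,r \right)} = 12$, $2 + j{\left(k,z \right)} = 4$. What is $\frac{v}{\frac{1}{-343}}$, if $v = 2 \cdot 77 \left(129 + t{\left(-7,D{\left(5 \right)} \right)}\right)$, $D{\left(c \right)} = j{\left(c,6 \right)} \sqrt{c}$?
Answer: $-6655572$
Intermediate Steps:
$j{\left(k,z \right)} = 2$ ($j{\left(k,z \right)} = -2 + 4 = 2$)
$D{\left(c \right)} = 2 \sqrt{c}$
$t{\left(W,r \right)} = -3$ ($t{\left(W,r \right)} = \left(- \frac{1}{4}\right) 12 = -3$)
$v = 19404$ ($v = 2 \cdot 77 \left(129 - 3\right) = 154 \cdot 126 = 19404$)
$\frac{v}{\frac{1}{-343}} = \frac{19404}{\frac{1}{-343}} = \frac{19404}{- \frac{1}{343}} = 19404 \left(-343\right) = -6655572$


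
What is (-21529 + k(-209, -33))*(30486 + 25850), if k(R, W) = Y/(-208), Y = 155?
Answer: -15767696427/13 ≈ -1.2129e+9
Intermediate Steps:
k(R, W) = -155/208 (k(R, W) = 155/(-208) = 155*(-1/208) = -155/208)
(-21529 + k(-209, -33))*(30486 + 25850) = (-21529 - 155/208)*(30486 + 25850) = -4478187/208*56336 = -15767696427/13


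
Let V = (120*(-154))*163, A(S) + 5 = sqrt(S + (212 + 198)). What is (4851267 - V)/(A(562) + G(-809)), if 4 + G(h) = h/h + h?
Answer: -6424485219/666517 - 141543126*sqrt(3)/666517 ≈ -10007.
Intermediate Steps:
A(S) = -5 + sqrt(410 + S) (A(S) = -5 + sqrt(S + (212 + 198)) = -5 + sqrt(S + 410) = -5 + sqrt(410 + S))
V = -3012240 (V = -18480*163 = -3012240)
G(h) = -3 + h (G(h) = -4 + (h/h + h) = -4 + (1 + h) = -3 + h)
(4851267 - V)/(A(562) + G(-809)) = (4851267 - 1*(-3012240))/((-5 + sqrt(410 + 562)) + (-3 - 809)) = (4851267 + 3012240)/((-5 + sqrt(972)) - 812) = 7863507/((-5 + 18*sqrt(3)) - 812) = 7863507/(-817 + 18*sqrt(3))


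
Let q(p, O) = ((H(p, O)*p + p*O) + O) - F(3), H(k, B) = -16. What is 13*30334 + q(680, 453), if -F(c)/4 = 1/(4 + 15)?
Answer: 13147149/19 ≈ 6.9196e+5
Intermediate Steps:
F(c) = -4/19 (F(c) = -4/(4 + 15) = -4/19)
q(p, O) = 4/19 + O - 16*p + O*p (q(p, O) = ((-16*p + p*O) + O) - 1*(-4/19) = ((-16*p + O*p) + O) + 4/19 = (O - 16*p + O*p) + 4/19 = 4/19 + O - 16*p + O*p)
13*30334 + q(680, 453) = 13*30334 + (4/19 + 453 - 16*680 + 453*680) = 394342 + (4/19 + 453 - 10880 + 308040) = 394342 + 5654651/19 = 13147149/19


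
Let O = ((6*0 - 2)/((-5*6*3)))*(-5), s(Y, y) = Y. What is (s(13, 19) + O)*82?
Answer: 9512/9 ≈ 1056.9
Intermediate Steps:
O = -⅑ (O = ((0 - 2)/((-30*3)))*(-5) = (-2/(-90))*(-5) = -1/90*(-2)*(-5) = (1/45)*(-5) = -⅑ ≈ -0.11111)
(s(13, 19) + O)*82 = (13 - ⅑)*82 = (116/9)*82 = 9512/9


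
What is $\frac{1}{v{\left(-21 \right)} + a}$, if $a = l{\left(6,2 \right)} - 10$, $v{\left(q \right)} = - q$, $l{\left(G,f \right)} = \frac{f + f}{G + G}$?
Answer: $\frac{3}{34} \approx 0.088235$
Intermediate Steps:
$l{\left(G,f \right)} = \frac{f}{G}$ ($l{\left(G,f \right)} = \frac{2 f}{2 G} = 2 f \frac{1}{2 G} = \frac{f}{G}$)
$a = - \frac{29}{3}$ ($a = \frac{2}{6} - 10 = 2 \cdot \frac{1}{6} - 10 = \frac{1}{3} - 10 = - \frac{29}{3} \approx -9.6667$)
$\frac{1}{v{\left(-21 \right)} + a} = \frac{1}{\left(-1\right) \left(-21\right) - \frac{29}{3}} = \frac{1}{21 - \frac{29}{3}} = \frac{1}{\frac{34}{3}} = \frac{3}{34}$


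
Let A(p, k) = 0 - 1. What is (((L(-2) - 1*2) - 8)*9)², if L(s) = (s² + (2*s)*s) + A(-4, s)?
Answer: 81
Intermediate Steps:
A(p, k) = -1
L(s) = -1 + 3*s² (L(s) = (s² + (2*s)*s) - 1 = (s² + 2*s²) - 1 = 3*s² - 1 = -1 + 3*s²)
(((L(-2) - 1*2) - 8)*9)² = ((((-1 + 3*(-2)²) - 1*2) - 8)*9)² = ((((-1 + 3*4) - 2) - 8)*9)² = ((((-1 + 12) - 2) - 8)*9)² = (((11 - 2) - 8)*9)² = ((9 - 8)*9)² = (1*9)² = 9² = 81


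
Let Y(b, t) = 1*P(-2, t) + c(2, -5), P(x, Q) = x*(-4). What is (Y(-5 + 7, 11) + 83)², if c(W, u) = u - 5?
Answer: 6561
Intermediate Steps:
P(x, Q) = -4*x
c(W, u) = -5 + u
Y(b, t) = -2 (Y(b, t) = 1*(-4*(-2)) + (-5 - 5) = 1*8 - 10 = 8 - 10 = -2)
(Y(-5 + 7, 11) + 83)² = (-2 + 83)² = 81² = 6561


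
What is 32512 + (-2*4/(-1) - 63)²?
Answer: 35537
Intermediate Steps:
32512 + (-2*4/(-1) - 63)² = 32512 + (-8*(-1) - 63)² = 32512 + (8 - 63)² = 32512 + (-55)² = 32512 + 3025 = 35537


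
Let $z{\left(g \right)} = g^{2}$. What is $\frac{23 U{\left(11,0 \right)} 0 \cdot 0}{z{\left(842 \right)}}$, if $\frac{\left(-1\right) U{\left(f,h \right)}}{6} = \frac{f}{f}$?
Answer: $0$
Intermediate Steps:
$U{\left(f,h \right)} = -6$ ($U{\left(f,h \right)} = - 6 \frac{f}{f} = \left(-6\right) 1 = -6$)
$\frac{23 U{\left(11,0 \right)} 0 \cdot 0}{z{\left(842 \right)}} = \frac{23 \left(-6\right) 0 \cdot 0}{842^{2}} = \frac{\left(-138\right) 0}{708964} = 0 \cdot \frac{1}{708964} = 0$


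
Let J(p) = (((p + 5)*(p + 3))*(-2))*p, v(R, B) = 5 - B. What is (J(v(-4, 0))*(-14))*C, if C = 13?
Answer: 145600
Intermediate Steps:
J(p) = -2*p*(3 + p)*(5 + p) (J(p) = (((5 + p)*(3 + p))*(-2))*p = (((3 + p)*(5 + p))*(-2))*p = (-2*(3 + p)*(5 + p))*p = -2*p*(3 + p)*(5 + p))
(J(v(-4, 0))*(-14))*C = (-2*(5 - 1*0)*(15 + (5 - 1*0)**2 + 8*(5 - 1*0))*(-14))*13 = (-2*(5 + 0)*(15 + (5 + 0)**2 + 8*(5 + 0))*(-14))*13 = (-2*5*(15 + 5**2 + 8*5)*(-14))*13 = (-2*5*(15 + 25 + 40)*(-14))*13 = (-2*5*80*(-14))*13 = -800*(-14)*13 = 11200*13 = 145600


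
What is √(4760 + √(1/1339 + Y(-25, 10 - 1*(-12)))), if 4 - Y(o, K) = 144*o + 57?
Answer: √(8534303960 + 1339*√6359492126)/1339 ≈ 69.423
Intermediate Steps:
Y(o, K) = -53 - 144*o (Y(o, K) = 4 - (144*o + 57) = 4 - (57 + 144*o) = 4 + (-57 - 144*o) = -53 - 144*o)
√(4760 + √(1/1339 + Y(-25, 10 - 1*(-12)))) = √(4760 + √(1/1339 + (-53 - 144*(-25)))) = √(4760 + √(1/1339 + (-53 + 3600))) = √(4760 + √(1/1339 + 3547)) = √(4760 + √(4749434/1339)) = √(4760 + √6359492126/1339)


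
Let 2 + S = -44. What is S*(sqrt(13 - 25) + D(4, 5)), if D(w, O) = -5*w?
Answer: 920 - 92*I*sqrt(3) ≈ 920.0 - 159.35*I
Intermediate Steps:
S = -46 (S = -2 - 44 = -46)
S*(sqrt(13 - 25) + D(4, 5)) = -46*(sqrt(13 - 25) - 5*4) = -46*(sqrt(-12) - 20) = -46*(2*I*sqrt(3) - 20) = -46*(-20 + 2*I*sqrt(3)) = 920 - 92*I*sqrt(3)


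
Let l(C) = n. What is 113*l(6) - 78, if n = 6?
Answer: 600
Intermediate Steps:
l(C) = 6
113*l(6) - 78 = 113*6 - 78 = 678 - 78 = 600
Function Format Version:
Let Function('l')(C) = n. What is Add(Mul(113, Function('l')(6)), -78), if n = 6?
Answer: 600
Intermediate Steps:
Function('l')(C) = 6
Add(Mul(113, Function('l')(6)), -78) = Add(Mul(113, 6), -78) = Add(678, -78) = 600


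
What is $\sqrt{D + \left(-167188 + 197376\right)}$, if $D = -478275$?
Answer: $i \sqrt{448087} \approx 669.39 i$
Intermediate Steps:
$\sqrt{D + \left(-167188 + 197376\right)} = \sqrt{-478275 + \left(-167188 + 197376\right)} = \sqrt{-478275 + 30188} = \sqrt{-448087} = i \sqrt{448087}$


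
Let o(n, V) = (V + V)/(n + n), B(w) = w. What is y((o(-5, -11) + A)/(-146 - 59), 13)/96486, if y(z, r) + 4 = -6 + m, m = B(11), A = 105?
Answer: 1/96486 ≈ 1.0364e-5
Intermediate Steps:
m = 11
o(n, V) = V/n (o(n, V) = (2*V)/((2*n)) = (2*V)*(1/(2*n)) = V/n)
y(z, r) = 1 (y(z, r) = -4 + (-6 + 11) = -4 + 5 = 1)
y((o(-5, -11) + A)/(-146 - 59), 13)/96486 = 1/96486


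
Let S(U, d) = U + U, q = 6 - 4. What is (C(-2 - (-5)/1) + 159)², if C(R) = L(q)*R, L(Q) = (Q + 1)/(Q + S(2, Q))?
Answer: 103041/4 ≈ 25760.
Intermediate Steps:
q = 2
S(U, d) = 2*U
L(Q) = (1 + Q)/(4 + Q) (L(Q) = (Q + 1)/(Q + 2*2) = (1 + Q)/(Q + 4) = (1 + Q)/(4 + Q))
C(R) = R/2 (C(R) = ((1 + 2)/(4 + 2))*R = (3/6)*R = ((⅙)*3)*R = R/2)
(C(-2 - (-5)/1) + 159)² = ((-2 - (-5)/1)/2 + 159)² = ((-2 - (-5))/2 + 159)² = ((-2 - 1*(-5))/2 + 159)² = ((-2 + 5)/2 + 159)² = ((½)*3 + 159)² = (3/2 + 159)² = (321/2)² = 103041/4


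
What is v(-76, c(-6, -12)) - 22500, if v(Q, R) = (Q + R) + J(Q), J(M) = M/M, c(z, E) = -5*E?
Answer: -22515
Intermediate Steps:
J(M) = 1
v(Q, R) = 1 + Q + R (v(Q, R) = (Q + R) + 1 = 1 + Q + R)
v(-76, c(-6, -12)) - 22500 = (1 - 76 - 5*(-12)) - 22500 = (1 - 76 + 60) - 22500 = -15 - 22500 = -22515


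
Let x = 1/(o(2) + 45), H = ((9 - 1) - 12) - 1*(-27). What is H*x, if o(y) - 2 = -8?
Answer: 23/39 ≈ 0.58974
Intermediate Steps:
o(y) = -6 (o(y) = 2 - 8 = -6)
H = 23 (H = (8 - 12) + 27 = -4 + 27 = 23)
x = 1/39 (x = 1/(-6 + 45) = 1/39 ≈ 0.025641)
H*x = 23*(1/39) = 23/39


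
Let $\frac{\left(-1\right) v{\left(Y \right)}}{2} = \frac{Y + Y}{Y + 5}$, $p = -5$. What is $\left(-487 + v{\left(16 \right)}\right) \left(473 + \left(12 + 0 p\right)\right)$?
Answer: $- \frac{4991135}{21} \approx -2.3767 \cdot 10^{5}$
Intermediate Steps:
$v{\left(Y \right)} = - \frac{4 Y}{5 + Y}$ ($v{\left(Y \right)} = - 2 \frac{Y + Y}{Y + 5} = - 2 \frac{2 Y}{5 + Y} = - \frac{4 Y}{5 + Y}$)
$\left(-487 + v{\left(16 \right)}\right) \left(473 + \left(12 + 0 p\right)\right) = \left(-487 - \frac{64}{5 + 16}\right) \left(473 + \left(12 + 0 \left(-5\right)\right)\right) = \left(-487 - \frac{64}{21}\right) \left(473 + \left(12 + 0\right)\right) = \left(-487 - 64 \cdot \frac{1}{21}\right) \left(473 + 12\right) = \left(-487 - \frac{64}{21}\right) 485 = \left(- \frac{10291}{21}\right) 485 = - \frac{4991135}{21}$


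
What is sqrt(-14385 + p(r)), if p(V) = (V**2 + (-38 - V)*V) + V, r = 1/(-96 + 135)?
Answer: 2*I*sqrt(5470257)/39 ≈ 119.94*I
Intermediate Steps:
r = 1/39 ≈ 0.025641
p(V) = V + V**2 + V*(-38 - V) (p(V) = (V**2 + V*(-38 - V)) + V = V + V**2 + V*(-38 - V))
sqrt(-14385 + p(r)) = sqrt(-14385 - 37*1/39) = sqrt(-14385 - 37/39) = sqrt(-561052/39) = 2*I*sqrt(5470257)/39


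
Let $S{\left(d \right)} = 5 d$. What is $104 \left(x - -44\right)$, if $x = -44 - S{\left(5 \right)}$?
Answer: $-2600$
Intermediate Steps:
$x = -69$ ($x = -44 - 5 \cdot 5 = -44 - 25 = -69$)
$104 \left(x - -44\right) = 104 \left(-69 - -44\right) = 104 \left(-69 + 44\right) = 104 \left(-25\right) = -2600$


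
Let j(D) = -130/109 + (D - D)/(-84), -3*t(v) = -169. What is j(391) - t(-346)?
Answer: -18811/327 ≈ -57.526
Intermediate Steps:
t(v) = 169/3 (t(v) = -⅓*(-169) = 169/3)
j(D) = -130/109 (j(D) = -130*1/109 + 0*(-1/84) = -130/109 + 0 = -130/109)
j(391) - t(-346) = -130/109 - 1*169/3 = -130/109 - 169/3 = -18811/327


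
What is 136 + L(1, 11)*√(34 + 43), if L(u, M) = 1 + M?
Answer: 136 + 12*√77 ≈ 241.30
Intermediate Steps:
136 + L(1, 11)*√(34 + 43) = 136 + (1 + 11)*√(34 + 43) = 136 + 12*√77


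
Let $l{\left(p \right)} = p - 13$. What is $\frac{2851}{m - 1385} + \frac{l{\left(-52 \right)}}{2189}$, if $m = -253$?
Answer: $- \frac{6347309}{3585582} \approx -1.7702$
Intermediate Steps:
$l{\left(p \right)} = -13 + p$
$\frac{2851}{m - 1385} + \frac{l{\left(-52 \right)}}{2189} = \frac{2851}{-253 - 1385} + \frac{-13 - 52}{2189} = \frac{2851}{-253 - 1385} - \frac{65}{2189} = \frac{2851}{-1638} - \frac{65}{2189} = 2851 \left(- \frac{1}{1638}\right) - \frac{65}{2189} = - \frac{2851}{1638} - \frac{65}{2189} = - \frac{6347309}{3585582}$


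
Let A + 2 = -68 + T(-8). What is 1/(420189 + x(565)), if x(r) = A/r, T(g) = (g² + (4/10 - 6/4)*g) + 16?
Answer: 2825/1187034019 ≈ 2.3799e-6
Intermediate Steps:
T(g) = 16 + g² - 11*g/10 (T(g) = (g² + (4*(⅒) - 6*¼)*g) + 16 = (g² + (⅖ - 3/2)*g) + 16 = (g² - 11*g/10) + 16 = 16 + g² - 11*g/10)
A = 94/5 (A = -2 + (-68 + (16 + (-8)² - 11/10*(-8))) = -2 + (-68 + (16 + 64 + 44/5)) = -2 + (-68 + 444/5) = -2 + 104/5 = 94/5 ≈ 18.800)
x(r) = 94/(5*r)
1/(420189 + x(565)) = 1/(420189 + (94/5)/565) = 1/(420189 + (94/5)*(1/565)) = 1/(420189 + 94/2825) = 1/(1187034019/2825) = 2825/1187034019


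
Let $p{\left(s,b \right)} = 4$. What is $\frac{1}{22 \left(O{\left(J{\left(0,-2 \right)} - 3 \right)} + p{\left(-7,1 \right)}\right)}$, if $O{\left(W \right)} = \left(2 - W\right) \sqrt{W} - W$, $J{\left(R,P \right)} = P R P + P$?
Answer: $\frac{9}{7172} - \frac{7 i \sqrt{5}}{7172} \approx 0.0012549 - 0.0021824 i$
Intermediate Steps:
$J{\left(R,P \right)} = P + R P^{2}$ ($J{\left(R,P \right)} = R P^{2} + P = P + R P^{2}$)
$O{\left(W \right)} = - W + \sqrt{W} \left(2 - W\right)$ ($O{\left(W \right)} = \sqrt{W} \left(2 - W\right) - W = - W + \sqrt{W} \left(2 - W\right)$)
$\frac{1}{22 \left(O{\left(J{\left(0,-2 \right)} - 3 \right)} + p{\left(-7,1 \right)}\right)} = \frac{1}{22 \left(\left(- (- 2 \left(1 - 0\right) - 3) - \left(- 2 \left(1 - 0\right) - 3\right)^{\frac{3}{2}} + 2 \sqrt{- 2 \left(1 - 0\right) - 3}\right) + 4\right)} = \frac{1}{22 \left(\left(- (- 2 \left(1 + 0\right) - 3) - \left(- 2 \left(1 + 0\right) - 3\right)^{\frac{3}{2}} + 2 \sqrt{- 2 \left(1 + 0\right) - 3}\right) + 4\right)} = \frac{1}{22 \left(\left(- (\left(-2\right) 1 - 3) - \left(\left(-2\right) 1 - 3\right)^{\frac{3}{2}} + 2 \sqrt{\left(-2\right) 1 - 3}\right) + 4\right)} = \frac{1}{22 \left(\left(- (-2 - 3) - \left(-2 - 3\right)^{\frac{3}{2}} + 2 \sqrt{-2 - 3}\right) + 4\right)} = \frac{1}{22 \left(\left(\left(-1\right) \left(-5\right) - \left(-5\right)^{\frac{3}{2}} + 2 \sqrt{-5}\right) + 4\right)} = \frac{1}{22 \left(\left(5 - - 5 i \sqrt{5} + 2 i \sqrt{5}\right) + 4\right)} = \frac{1}{22 \left(\left(5 + 5 i \sqrt{5} + 2 i \sqrt{5}\right) + 4\right)} = \frac{1}{22 \left(\left(5 + 7 i \sqrt{5}\right) + 4\right)} = \frac{1}{22 \left(9 + 7 i \sqrt{5}\right)} = \frac{1}{198 + 154 i \sqrt{5}}$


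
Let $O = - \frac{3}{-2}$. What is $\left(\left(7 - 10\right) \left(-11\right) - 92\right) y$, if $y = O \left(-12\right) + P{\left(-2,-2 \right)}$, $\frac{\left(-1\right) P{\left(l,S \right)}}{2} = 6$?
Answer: $1770$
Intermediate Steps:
$P{\left(l,S \right)} = -12$ ($P{\left(l,S \right)} = \left(-2\right) 6 = -12$)
$O = \frac{3}{2}$ ($O = \left(-3\right) \left(- \frac{1}{2}\right) = \frac{3}{2} \approx 1.5$)
$y = -30$ ($y = \frac{3}{2} \left(-12\right) - 12 = -18 - 12 = -30$)
$\left(\left(7 - 10\right) \left(-11\right) - 92\right) y = \left(\left(7 - 10\right) \left(-11\right) - 92\right) \left(-30\right) = \left(\left(-3\right) \left(-11\right) - 92\right) \left(-30\right) = \left(33 - 92\right) \left(-30\right) = \left(-59\right) \left(-30\right) = 1770$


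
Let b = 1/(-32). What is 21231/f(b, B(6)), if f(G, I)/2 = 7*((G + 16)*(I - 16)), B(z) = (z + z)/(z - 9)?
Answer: -12132/2555 ≈ -4.7483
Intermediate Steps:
B(z) = 2*z/(-9 + z) (B(z) = (2*z)/(-9 + z) = 2*z/(-9 + z))
b = -1/32 ≈ -0.031250
f(G, I) = 14*(-16 + I)*(16 + G) (f(G, I) = 2*(7*((G + 16)*(I - 16))) = 2*(7*((16 + G)*(-16 + I))) = 2*(7*((-16 + I)*(16 + G))) = 2*(7*(-16 + I)*(16 + G)) = 14*(-16 + I)*(16 + G))
21231/f(b, B(6)) = 21231/(-3584 - 224*(-1/32) + 224*(2*6/(-9 + 6)) + 14*(-1/32)*(2*6/(-9 + 6))) = 21231/(-3584 + 7 + 224*(2*6/(-3)) + 14*(-1/32)*(2*6/(-3))) = 21231/(-3584 + 7 + 224*(2*6*(-⅓)) + 14*(-1/32)*(2*6*(-⅓))) = 21231/(-3584 + 7 + 224*(-4) + 14*(-1/32)*(-4)) = 21231/(-3584 + 7 - 896 + 7/4) = 21231/(-17885/4) = 21231*(-4/17885) = -12132/2555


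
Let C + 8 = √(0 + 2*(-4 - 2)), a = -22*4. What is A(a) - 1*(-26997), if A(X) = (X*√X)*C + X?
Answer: 26909 + 352*√66 + 1408*I*√22 ≈ 29769.0 + 6604.1*I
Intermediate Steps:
a = -88
C = -8 + 2*I*√3 (C = -8 + √(0 + 2*(-4 - 2)) = -8 + √(0 + 2*(-6)) = -8 + √(0 - 12) = -8 + √(-12) = -8 + 2*I*√3 ≈ -8.0 + 3.4641*I)
A(X) = X + X^(3/2)*(-8 + 2*I*√3) (A(X) = (X*√X)*(-8 + 2*I*√3) + X = X^(3/2)*(-8 + 2*I*√3) + X = X + X^(3/2)*(-8 + 2*I*√3))
A(a) - 1*(-26997) = (-88 + 2*(-88)^(3/2)*(-4 + I*√3)) - 1*(-26997) = (-88 + 2*(-176*I*√22)*(-4 + I*√3)) + 26997 = (-88 - 352*I*√22*(-4 + I*√3)) + 26997 = 26909 - 352*I*√22*(-4 + I*√3)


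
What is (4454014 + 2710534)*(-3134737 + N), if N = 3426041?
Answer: 2087061490592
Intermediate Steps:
(4454014 + 2710534)*(-3134737 + N) = (4454014 + 2710534)*(-3134737 + 3426041) = 7164548*291304 = 2087061490592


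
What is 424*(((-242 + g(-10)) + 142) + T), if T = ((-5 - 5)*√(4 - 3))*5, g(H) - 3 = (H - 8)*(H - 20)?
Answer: 166632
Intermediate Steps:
g(H) = 3 + (-20 + H)*(-8 + H) (g(H) = 3 + (H - 8)*(H - 20) = 3 + (-8 + H)*(-20 + H) = 3 + (-20 + H)*(-8 + H))
T = -50 (T = -10*√1*5 = -10*1*5 = -10*5 = -50)
424*(((-242 + g(-10)) + 142) + T) = 424*(((-242 + (163 + (-10)² - 28*(-10))) + 142) - 50) = 424*(((-242 + (163 + 100 + 280)) + 142) - 50) = 424*(((-242 + 543) + 142) - 50) = 424*((301 + 142) - 50) = 424*(443 - 50) = 424*393 = 166632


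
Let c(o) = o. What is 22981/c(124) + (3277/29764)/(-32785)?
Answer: 2803144021449/15125097470 ≈ 185.33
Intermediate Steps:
22981/c(124) + (3277/29764)/(-32785) = 22981/124 + (3277/29764)/(-32785) = 22981*(1/124) + (3277*(1/29764))*(-1/32785) = 22981/124 + (3277/29764)*(-1/32785) = 22981/124 - 3277/975812740 = 2803144021449/15125097470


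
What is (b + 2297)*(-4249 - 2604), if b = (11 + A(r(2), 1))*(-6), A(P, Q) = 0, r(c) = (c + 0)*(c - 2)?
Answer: -15289043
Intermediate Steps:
r(c) = c*(-2 + c)
b = -66 (b = (11 + 0)*(-6) = 11*(-6) = -66)
(b + 2297)*(-4249 - 2604) = (-66 + 2297)*(-4249 - 2604) = 2231*(-6853) = -15289043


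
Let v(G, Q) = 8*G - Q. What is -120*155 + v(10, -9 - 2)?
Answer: -18509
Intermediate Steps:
v(G, Q) = -Q + 8*G
-120*155 + v(10, -9 - 2) = -120*155 + (-(-9 - 2) + 8*10) = -18600 + (-1*(-11) + 80) = -18600 + (11 + 80) = -18600 + 91 = -18509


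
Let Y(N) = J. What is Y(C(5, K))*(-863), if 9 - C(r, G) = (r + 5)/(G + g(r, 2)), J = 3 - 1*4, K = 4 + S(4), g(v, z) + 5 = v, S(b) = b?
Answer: 863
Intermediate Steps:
g(v, z) = -5 + v
K = 8 (K = 4 + 4 = 8)
J = -1 (J = 3 - 4 = -1)
C(r, G) = 9 - (5 + r)/(-5 + G + r) (C(r, G) = 9 - (r + 5)/(G + (-5 + r)) = 9 - (5 + r)/(-5 + G + r))
Y(N) = -1
Y(C(5, K))*(-863) = -1*(-863) = 863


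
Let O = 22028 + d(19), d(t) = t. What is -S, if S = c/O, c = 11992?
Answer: -11992/22047 ≈ -0.54393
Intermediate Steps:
O = 22047 (O = 22028 + 19 = 22047)
S = 11992/22047 ≈ 0.54393
-S = -1*11992/22047 = -11992/22047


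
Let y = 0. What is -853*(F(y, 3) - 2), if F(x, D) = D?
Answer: -853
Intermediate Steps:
-853*(F(y, 3) - 2) = -853*(3 - 2) = -853*1 = -853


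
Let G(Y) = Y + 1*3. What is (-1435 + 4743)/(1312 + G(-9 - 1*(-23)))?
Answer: 3308/1329 ≈ 2.4891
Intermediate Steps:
G(Y) = 3 + Y (G(Y) = Y + 3 = 3 + Y)
(-1435 + 4743)/(1312 + G(-9 - 1*(-23))) = (-1435 + 4743)/(1312 + (3 + (-9 - 1*(-23)))) = 3308/(1312 + (3 + (-9 + 23))) = 3308/(1312 + (3 + 14)) = 3308/(1312 + 17) = 3308/1329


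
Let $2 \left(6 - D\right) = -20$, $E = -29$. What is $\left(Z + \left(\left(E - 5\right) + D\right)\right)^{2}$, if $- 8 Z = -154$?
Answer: $\frac{25}{16} \approx 1.5625$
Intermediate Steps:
$Z = \frac{77}{4}$ ($Z = \left(- \frac{1}{8}\right) \left(-154\right) = \frac{77}{4} \approx 19.25$)
$D = 16$ ($D = 6 - -10 = 6 + 10 = 16$)
$\left(Z + \left(\left(E - 5\right) + D\right)\right)^{2} = \left(\frac{77}{4} + \left(\left(-29 - 5\right) + 16\right)\right)^{2} = \left(\frac{77}{4} + \left(-34 + 16\right)\right)^{2} = \left(\frac{77}{4} - 18\right)^{2} = \left(\frac{5}{4}\right)^{2} = \frac{25}{16}$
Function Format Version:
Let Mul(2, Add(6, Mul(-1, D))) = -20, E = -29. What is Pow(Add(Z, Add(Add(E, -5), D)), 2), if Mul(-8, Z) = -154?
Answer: Rational(25, 16) ≈ 1.5625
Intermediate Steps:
Z = Rational(77, 4) (Z = Mul(Rational(-1, 8), -154) = Rational(77, 4) ≈ 19.250)
D = 16 (D = Add(6, Mul(Rational(-1, 2), -20)) = Add(6, 10) = 16)
Pow(Add(Z, Add(Add(E, -5), D)), 2) = Pow(Add(Rational(77, 4), Add(Add(-29, -5), 16)), 2) = Pow(Add(Rational(77, 4), Add(-34, 16)), 2) = Pow(Add(Rational(77, 4), -18), 2) = Pow(Rational(5, 4), 2) = Rational(25, 16)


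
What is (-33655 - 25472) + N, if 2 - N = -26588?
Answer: -32537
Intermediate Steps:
N = 26590 (N = 2 - 1*(-26588) = 2 + 26588 = 26590)
(-33655 - 25472) + N = (-33655 - 25472) + 26590 = -59127 + 26590 = -32537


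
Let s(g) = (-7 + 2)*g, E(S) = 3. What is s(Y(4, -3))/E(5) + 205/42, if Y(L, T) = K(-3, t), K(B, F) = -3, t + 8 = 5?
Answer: 415/42 ≈ 9.8810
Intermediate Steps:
t = -3 (t = -8 + 5 = -3)
Y(L, T) = -3
s(g) = -5*g
s(Y(4, -3))/E(5) + 205/42 = -5*(-3)/3 + 205/42 = 15*(⅓) + 205*(1/42) = 5 + 205/42 = 415/42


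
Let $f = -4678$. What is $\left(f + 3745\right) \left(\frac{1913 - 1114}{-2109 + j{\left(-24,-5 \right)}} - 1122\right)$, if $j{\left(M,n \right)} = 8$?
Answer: $\frac{2200126893}{2101} \approx 1.0472 \cdot 10^{6}$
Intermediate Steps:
$\left(f + 3745\right) \left(\frac{1913 - 1114}{-2109 + j{\left(-24,-5 \right)}} - 1122\right) = \left(-4678 + 3745\right) \left(\frac{1913 - 1114}{-2109 + 8} - 1122\right) = - 933 \left(\frac{799}{-2101} - 1122\right) = - 933 \left(799 \left(- \frac{1}{2101}\right) - 1122\right) = - 933 \left(- \frac{799}{2101} - 1122\right) = \left(-933\right) \left(- \frac{2358121}{2101}\right) = \frac{2200126893}{2101}$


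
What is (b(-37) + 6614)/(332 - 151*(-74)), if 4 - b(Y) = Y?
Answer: 605/1046 ≈ 0.57839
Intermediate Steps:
b(Y) = 4 - Y
(b(-37) + 6614)/(332 - 151*(-74)) = ((4 - 1*(-37)) + 6614)/(332 - 151*(-74)) = ((4 + 37) + 6614)/(332 + 11174) = (41 + 6614)/11506 = 6655*(1/11506) = 605/1046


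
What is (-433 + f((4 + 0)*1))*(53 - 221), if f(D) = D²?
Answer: 70056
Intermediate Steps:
(-433 + f((4 + 0)*1))*(53 - 221) = (-433 + ((4 + 0)*1)²)*(53 - 221) = (-433 + (4*1)²)*(-168) = (-433 + 4²)*(-168) = (-433 + 16)*(-168) = -417*(-168) = 70056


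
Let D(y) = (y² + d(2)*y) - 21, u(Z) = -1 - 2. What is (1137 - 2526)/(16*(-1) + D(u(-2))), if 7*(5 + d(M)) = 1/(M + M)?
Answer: 38892/367 ≈ 105.97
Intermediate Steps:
d(M) = -5 + 1/(14*M) (d(M) = -5 + 1/(7*(M + M)) = -5 + 1/(7*((2*M))) = -5 + (1/(2*M))/7 = -5 + 1/(14*M))
u(Z) = -3
D(y) = -21 + y² - 139*y/28 (D(y) = (y² + (-5 + (1/14)/2)*y) - 21 = (y² + (-5 + (1/14)*(½))*y) - 21 = (y² + (-5 + 1/28)*y) - 21 = (y² - 139*y/28) - 21 = -21 + y² - 139*y/28)
(1137 - 2526)/(16*(-1) + D(u(-2))) = (1137 - 2526)/(16*(-1) + (-21 + (-3)² - 139/28*(-3))) = -1389/(-16 + (-21 + 9 + 417/28)) = -1389/(-16 + 81/28) = -1389/(-367/28) = -1389*(-28/367) = 38892/367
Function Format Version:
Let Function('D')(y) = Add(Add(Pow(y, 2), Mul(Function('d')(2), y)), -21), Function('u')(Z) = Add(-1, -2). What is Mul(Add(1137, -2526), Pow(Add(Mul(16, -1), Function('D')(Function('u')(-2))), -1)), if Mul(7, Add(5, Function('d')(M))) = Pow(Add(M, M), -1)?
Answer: Rational(38892, 367) ≈ 105.97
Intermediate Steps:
Function('d')(M) = Add(-5, Mul(Rational(1, 14), Pow(M, -1))) (Function('d')(M) = Add(-5, Mul(Rational(1, 7), Pow(Add(M, M), -1))) = Add(-5, Mul(Rational(1, 7), Pow(Mul(2, M), -1))) = Add(-5, Mul(Rational(1, 7), Mul(Rational(1, 2), Pow(M, -1)))) = Add(-5, Mul(Rational(1, 14), Pow(M, -1))))
Function('u')(Z) = -3
Function('D')(y) = Add(-21, Pow(y, 2), Mul(Rational(-139, 28), y)) (Function('D')(y) = Add(Add(Pow(y, 2), Mul(Add(-5, Mul(Rational(1, 14), Pow(2, -1))), y)), -21) = Add(Add(Pow(y, 2), Mul(Add(-5, Mul(Rational(1, 14), Rational(1, 2))), y)), -21) = Add(Add(Pow(y, 2), Mul(Add(-5, Rational(1, 28)), y)), -21) = Add(Add(Pow(y, 2), Mul(Rational(-139, 28), y)), -21) = Add(-21, Pow(y, 2), Mul(Rational(-139, 28), y)))
Mul(Add(1137, -2526), Pow(Add(Mul(16, -1), Function('D')(Function('u')(-2))), -1)) = Mul(Add(1137, -2526), Pow(Add(Mul(16, -1), Add(-21, Pow(-3, 2), Mul(Rational(-139, 28), -3))), -1)) = Mul(-1389, Pow(Add(-16, Add(-21, 9, Rational(417, 28))), -1)) = Mul(-1389, Pow(Add(-16, Rational(81, 28)), -1)) = Mul(-1389, Pow(Rational(-367, 28), -1)) = Mul(-1389, Rational(-28, 367)) = Rational(38892, 367)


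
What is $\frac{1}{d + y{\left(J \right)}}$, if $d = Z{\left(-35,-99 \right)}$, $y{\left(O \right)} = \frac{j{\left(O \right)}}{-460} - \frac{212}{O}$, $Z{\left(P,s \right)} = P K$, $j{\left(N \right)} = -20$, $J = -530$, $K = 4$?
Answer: $- \frac{115}{16049} \approx -0.0071656$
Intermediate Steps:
$Z{\left(P,s \right)} = 4 P$ ($Z{\left(P,s \right)} = P 4 = 4 P$)
$y{\left(O \right)} = \frac{1}{23} - \frac{212}{O}$ ($y{\left(O \right)} = - \frac{20}{-460} - \frac{212}{O} = \left(-20\right) \left(- \frac{1}{460}\right) - \frac{212}{O} = \frac{1}{23} - \frac{212}{O}$)
$d = -140$ ($d = 4 \left(-35\right) = -140$)
$\frac{1}{d + y{\left(J \right)}} = \frac{1}{-140 + \frac{-4876 - 530}{23 \left(-530\right)}} = \frac{1}{-140 + \frac{1}{23} \left(- \frac{1}{530}\right) \left(-5406\right)} = \frac{1}{-140 + \frac{51}{115}} = \frac{1}{- \frac{16049}{115}} = - \frac{115}{16049}$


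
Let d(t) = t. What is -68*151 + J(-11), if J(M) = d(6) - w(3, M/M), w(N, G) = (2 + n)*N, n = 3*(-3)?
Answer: -10241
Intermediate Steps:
n = -9
w(N, G) = -7*N (w(N, G) = (2 - 9)*N = -7*N)
J(M) = 27 (J(M) = 6 - (-7)*3 = 6 - 1*(-21) = 6 + 21 = 27)
-68*151 + J(-11) = -68*151 + 27 = -10268 + 27 = -10241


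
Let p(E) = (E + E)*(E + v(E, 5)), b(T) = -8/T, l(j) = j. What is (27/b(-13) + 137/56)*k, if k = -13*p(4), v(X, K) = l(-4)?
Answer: 0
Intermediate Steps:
v(X, K) = -4
p(E) = 2*E*(-4 + E) (p(E) = (E + E)*(E - 4) = (2*E)*(-4 + E) = 2*E*(-4 + E))
k = 0 (k = -26*4*(-4 + 4) = -26*4*0 = -13*0 = 0)
(27/b(-13) + 137/56)*k = (27/((-8/(-13))) + 137/56)*0 = (27/((-8*(-1/13))) + 137*(1/56))*0 = (27/(8/13) + 137/56)*0 = (27*(13/8) + 137/56)*0 = (351/8 + 137/56)*0 = (1297/28)*0 = 0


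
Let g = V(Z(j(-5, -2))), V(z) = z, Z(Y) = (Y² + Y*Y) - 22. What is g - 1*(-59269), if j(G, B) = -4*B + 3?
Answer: 59489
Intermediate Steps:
j(G, B) = 3 - 4*B
Z(Y) = -22 + 2*Y² (Z(Y) = (Y² + Y²) - 22 = 2*Y² - 22 = -22 + 2*Y²)
g = 220 (g = -22 + 2*(3 - 4*(-2))² = -22 + 2*(3 + 8)² = -22 + 2*11² = -22 + 2*121 = -22 + 242 = 220)
g - 1*(-59269) = 220 - 1*(-59269) = 220 + 59269 = 59489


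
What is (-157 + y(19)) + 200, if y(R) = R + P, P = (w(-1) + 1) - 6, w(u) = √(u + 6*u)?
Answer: 57 + I*√7 ≈ 57.0 + 2.6458*I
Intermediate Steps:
w(u) = √7*√u (w(u) = √(7*u) = √7*√u)
P = -5 + I*√7 (P = (√7*√(-1) + 1) - 6 = (√7*I + 1) - 6 = (I*√7 + 1) - 6 = (1 + I*√7) - 6 = -5 + I*√7 ≈ -5.0 + 2.6458*I)
y(R) = -5 + R + I*√7 (y(R) = R + (-5 + I*√7) = -5 + R + I*√7)
(-157 + y(19)) + 200 = (-157 + (-5 + 19 + I*√7)) + 200 = (-157 + (14 + I*√7)) + 200 = (-143 + I*√7) + 200 = 57 + I*√7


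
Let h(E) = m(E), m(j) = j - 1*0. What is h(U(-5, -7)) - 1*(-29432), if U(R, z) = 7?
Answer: 29439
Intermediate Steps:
m(j) = j (m(j) = j + 0 = j)
h(E) = E
h(U(-5, -7)) - 1*(-29432) = 7 - 1*(-29432) = 7 + 29432 = 29439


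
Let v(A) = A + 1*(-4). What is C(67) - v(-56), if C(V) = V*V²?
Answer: 300823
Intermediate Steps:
C(V) = V³
v(A) = -4 + A (v(A) = A - 4 = -4 + A)
C(67) - v(-56) = 67³ - (-4 - 56) = 300763 - 1*(-60) = 300763 + 60 = 300823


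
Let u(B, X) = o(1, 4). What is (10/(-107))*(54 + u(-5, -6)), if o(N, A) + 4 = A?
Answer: -540/107 ≈ -5.0467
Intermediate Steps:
o(N, A) = -4 + A
u(B, X) = 0 (u(B, X) = -4 + 4 = 0)
(10/(-107))*(54 + u(-5, -6)) = (10/(-107))*(54 + 0) = (10*(-1/107))*54 = -10/107*54 = -540/107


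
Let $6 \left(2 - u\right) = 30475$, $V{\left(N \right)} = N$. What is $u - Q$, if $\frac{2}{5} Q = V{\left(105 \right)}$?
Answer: $- \frac{16019}{3} \approx -5339.7$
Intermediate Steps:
$u = - \frac{30463}{6}$ ($u = 2 - \frac{30475}{6} = - \frac{30463}{6} \approx -5077.2$)
$Q = \frac{525}{2}$ ($Q = \frac{5}{2} \cdot 105 = \frac{525}{2} \approx 262.5$)
$u - Q = - \frac{30463}{6} - \frac{525}{2} = - \frac{16019}{3}$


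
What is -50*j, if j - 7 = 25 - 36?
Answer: 200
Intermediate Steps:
j = -4 (j = 7 + (25 - 36) = 7 - 11 = -4)
-50*j = -50*(-4) = 200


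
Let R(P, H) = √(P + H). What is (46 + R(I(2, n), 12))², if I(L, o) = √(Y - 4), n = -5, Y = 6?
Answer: (46 + √(12 + √2))² ≈ 2466.4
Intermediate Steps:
I(L, o) = √2 (I(L, o) = √(6 - 4) = √2)
R(P, H) = √(H + P)
(46 + R(I(2, n), 12))² = (46 + √(12 + √2))²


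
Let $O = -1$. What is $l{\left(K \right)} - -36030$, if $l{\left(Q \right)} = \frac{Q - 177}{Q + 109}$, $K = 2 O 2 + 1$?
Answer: $\frac{1909500}{53} \approx 36028.0$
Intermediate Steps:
$K = -3$ ($K = 2 \left(-1\right) 2 + 1 = \left(-2\right) 2 + 1 = -4 + 1 = -3$)
$l{\left(Q \right)} = \frac{-177 + Q}{109 + Q}$
$l{\left(K \right)} - -36030 = \frac{-177 - 3}{109 - 3} - -36030 = \frac{1}{106} \left(-180\right) + 36030 = - \frac{90}{53} + 36030 = \frac{1909500}{53}$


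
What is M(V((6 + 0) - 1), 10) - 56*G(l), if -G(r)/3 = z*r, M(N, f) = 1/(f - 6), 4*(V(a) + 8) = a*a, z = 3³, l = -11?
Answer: -199583/4 ≈ -49896.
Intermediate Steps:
z = 27
V(a) = -8 + a²/4 (V(a) = -8 + (a*a)/4 = -8 + a²/4)
M(N, f) = 1/(-6 + f)
G(r) = -81*r
M(V((6 + 0) - 1), 10) - 56*G(l) = 1/(-6 + 10) - (-4536)*(-11) = 1/4 - 56*891 = ¼ - 49896 = -199583/4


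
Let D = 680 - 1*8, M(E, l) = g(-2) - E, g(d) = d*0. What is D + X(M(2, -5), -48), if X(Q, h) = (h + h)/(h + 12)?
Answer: 2024/3 ≈ 674.67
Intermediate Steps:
g(d) = 0
M(E, l) = -E (M(E, l) = 0 - E = -E)
X(Q, h) = 2*h/(12 + h) (X(Q, h) = (2*h)/(12 + h) = 2*h/(12 + h))
D = 672 (D = 680 - 8 = 672)
D + X(M(2, -5), -48) = 672 + 2*(-48)/(12 - 48) = 672 + 2*(-48)/(-36) = 672 + 2*(-48)*(-1/36) = 672 + 8/3 = 2024/3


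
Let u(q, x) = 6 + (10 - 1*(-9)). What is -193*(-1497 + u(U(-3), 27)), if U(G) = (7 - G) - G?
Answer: 284096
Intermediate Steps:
U(G) = 7 - 2*G
u(q, x) = 25 (u(q, x) = 6 + (10 + 9) = 6 + 19 = 25)
-193*(-1497 + u(U(-3), 27)) = -193*(-1497 + 25) = -193*(-1472) = 284096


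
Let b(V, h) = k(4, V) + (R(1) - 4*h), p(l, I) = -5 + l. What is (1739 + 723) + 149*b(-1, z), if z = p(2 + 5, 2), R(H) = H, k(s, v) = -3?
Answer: 972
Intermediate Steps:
z = 2 (z = -5 + (2 + 5) = -5 + 7 = 2)
b(V, h) = -2 - 4*h (b(V, h) = -3 + (1 - 4*h) = -2 - 4*h)
(1739 + 723) + 149*b(-1, z) = (1739 + 723) + 149*(-2 - 4*2) = 2462 + 149*(-2 - 8) = 2462 + 149*(-10) = 2462 - 1490 = 972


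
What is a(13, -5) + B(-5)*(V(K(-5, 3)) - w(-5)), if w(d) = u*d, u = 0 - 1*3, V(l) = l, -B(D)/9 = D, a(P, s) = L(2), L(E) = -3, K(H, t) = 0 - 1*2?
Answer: -768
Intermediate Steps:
K(H, t) = -2 (K(H, t) = 0 - 2 = -2)
a(P, s) = -3
B(D) = -9*D
u = -3 (u = 0 - 3 = -3)
w(d) = -3*d
a(13, -5) + B(-5)*(V(K(-5, 3)) - w(-5)) = -3 + (-9*(-5))*(-2 - (-3)*(-5)) = -3 + 45*(-2 - 1*15) = -3 + 45*(-2 - 15) = -3 + 45*(-17) = -3 - 765 = -768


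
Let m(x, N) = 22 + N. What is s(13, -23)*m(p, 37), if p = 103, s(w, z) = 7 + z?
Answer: -944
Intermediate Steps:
s(13, -23)*m(p, 37) = (7 - 23)*(22 + 37) = -16*59 = -944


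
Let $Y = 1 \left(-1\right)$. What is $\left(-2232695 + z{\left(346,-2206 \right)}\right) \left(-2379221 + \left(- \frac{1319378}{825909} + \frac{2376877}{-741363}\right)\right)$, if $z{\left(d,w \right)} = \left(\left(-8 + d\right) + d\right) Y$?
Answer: $\frac{51644092008610090539162}{9719021809} \approx 5.3137 \cdot 10^{12}$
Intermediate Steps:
$Y = -1$
$z{\left(d,w \right)} = 8 - 2 d$ ($z{\left(d,w \right)} = \left(\left(-8 + d\right) + d\right) \left(-1\right) = \left(-8 + 2 d\right) \left(-1\right) = 8 - 2 d$)
$\left(-2232695 + z{\left(346,-2206 \right)}\right) \left(-2379221 + \left(- \frac{1319378}{825909} + \frac{2376877}{-741363}\right)\right) = \left(-2232695 + \left(8 - 692\right)\right) \left(-2379221 + \left(- \frac{1319378}{825909} + \frac{2376877}{-741363}\right)\right) = \left(-2232695 + \left(8 - 692\right)\right) \left(-2379221 + \left(\left(-1319378\right) \frac{1}{825909} + 2376877 \left(- \frac{1}{741363}\right)\right)\right) = \left(-2232695 - 684\right) \left(-2379221 - \frac{46686065689}{9719021809}\right) = - 2233379 \left(-2379221 - \frac{46686065689}{9719021809}\right) = \left(-2233379\right) \left(- \frac{23123747473496478}{9719021809}\right) = \frac{51644092008610090539162}{9719021809}$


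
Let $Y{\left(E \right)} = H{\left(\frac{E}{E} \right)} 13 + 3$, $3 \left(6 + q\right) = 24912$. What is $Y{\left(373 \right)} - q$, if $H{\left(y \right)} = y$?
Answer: $-8282$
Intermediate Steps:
$q = 8298$ ($q = -6 + \frac{1}{3} \cdot 24912 = -6 + 8304 = 8298$)
$Y{\left(E \right)} = 16$ ($Y{\left(E \right)} = \frac{E}{E} 13 + 3 = 1 \cdot 13 + 3 = 13 + 3 = 16$)
$Y{\left(373 \right)} - q = 16 - 8298 = -8282$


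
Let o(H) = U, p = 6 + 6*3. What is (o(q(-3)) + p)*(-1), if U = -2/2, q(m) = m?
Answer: -23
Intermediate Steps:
p = 24 (p = 6 + 18 = 24)
U = -1 (U = -2*½ = -1)
o(H) = -1
(o(q(-3)) + p)*(-1) = (-1 + 24)*(-1) = 23*(-1) = -23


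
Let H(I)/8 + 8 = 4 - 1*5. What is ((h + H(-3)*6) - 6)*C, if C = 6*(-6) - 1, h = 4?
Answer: 16058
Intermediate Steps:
H(I) = -72 (H(I) = -64 + 8*(4 - 1*5) = -64 + 8*(4 - 5) = -64 + 8*(-1) = -64 - 8 = -72)
C = -37 (C = -36 - 1 = -37)
((h + H(-3)*6) - 6)*C = ((4 - 72*6) - 6)*(-37) = ((4 - 432) - 6)*(-37) = (-428 - 6)*(-37) = -434*(-37) = 16058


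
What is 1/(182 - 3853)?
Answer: -1/3671 ≈ -0.00027241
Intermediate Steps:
1/(182 - 3853) = 1/(-3671) = -1/3671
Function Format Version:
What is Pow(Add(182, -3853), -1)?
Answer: Rational(-1, 3671) ≈ -0.00027241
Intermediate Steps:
Pow(Add(182, -3853), -1) = Pow(-3671, -1) = Rational(-1, 3671)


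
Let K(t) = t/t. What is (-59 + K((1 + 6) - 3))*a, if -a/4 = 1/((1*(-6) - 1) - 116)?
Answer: -232/123 ≈ -1.8862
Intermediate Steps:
K(t) = 1
a = 4/123 (a = -4/((1*(-6) - 1) - 116) = -4/((-6 - 1) - 116) = -4/(-7 - 116) = -4/(-123) = -4*(-1/123) = 4/123 ≈ 0.032520)
(-59 + K((1 + 6) - 3))*a = (-59 + 1)*(4/123) = -58*4/123 = -232/123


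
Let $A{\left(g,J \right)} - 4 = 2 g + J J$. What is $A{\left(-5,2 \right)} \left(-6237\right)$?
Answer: $12474$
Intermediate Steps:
$A{\left(g,J \right)} = 4 + J^{2} + 2 g$ ($A{\left(g,J \right)} = 4 + \left(2 g + J J\right) = 4 + \left(2 g + J^{2}\right) = 4 + \left(J^{2} + 2 g\right) = 4 + J^{2} + 2 g$)
$A{\left(-5,2 \right)} \left(-6237\right) = \left(4 + 2^{2} + 2 \left(-5\right)\right) \left(-6237\right) = \left(4 + 4 - 10\right) \left(-6237\right) = \left(-2\right) \left(-6237\right) = 12474$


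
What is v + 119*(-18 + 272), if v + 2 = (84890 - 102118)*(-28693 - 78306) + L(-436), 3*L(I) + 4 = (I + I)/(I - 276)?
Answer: 492190201685/267 ≈ 1.8434e+9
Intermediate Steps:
L(I) = -4/3 + 2*I/(3*(-276 + I)) (L(I) = -4/3 + ((I + I)/(I - 276))/3 = -4/3 + ((2*I)/(-276 + I))/3 = -4/3 + (2*I/(-276 + I))/3 = -4/3 + 2*I/(3*(-276 + I)))
v = 492182131343/267 (v = -2 + ((84890 - 102118)*(-28693 - 78306) + 2*(552 - 1*(-436))/(3*(-276 - 436))) = -2 + (-17228*(-106999) + (⅔)*(552 + 436)/(-712)) = -2 + (1843378772 + (⅔)*(-1/712)*988) = -2 + (1843378772 - 247/267) = -2 + 492182131877/267 = 492182131343/267 ≈ 1.8434e+9)
v + 119*(-18 + 272) = 492182131343/267 + 119*(-18 + 272) = 492182131343/267 + 119*254 = 492182131343/267 + 30226 = 492190201685/267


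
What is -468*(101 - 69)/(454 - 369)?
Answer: -14976/85 ≈ -176.19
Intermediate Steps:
-468*(101 - 69)/(454 - 369) = -468/(85/32) = -468/(85*(1/32)) = -468/85/32 = -468*32/85 = -14976/85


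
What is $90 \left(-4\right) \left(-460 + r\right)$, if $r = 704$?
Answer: $-87840$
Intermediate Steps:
$90 \left(-4\right) \left(-460 + r\right) = 90 \left(-4\right) \left(-460 + 704\right) = \left(-360\right) 244 = -87840$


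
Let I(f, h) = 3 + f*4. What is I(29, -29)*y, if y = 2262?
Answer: 269178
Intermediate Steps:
I(f, h) = 3 + 4*f
I(29, -29)*y = (3 + 4*29)*2262 = (3 + 116)*2262 = 119*2262 = 269178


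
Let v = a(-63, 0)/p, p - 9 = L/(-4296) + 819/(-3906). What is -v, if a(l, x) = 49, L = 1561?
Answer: -6525624/1122269 ≈ -5.8147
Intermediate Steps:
p = 1122269/133176 (p = 9 + (1561/(-4296) + 819/(-3906)) = 9 + (1561*(-1/4296) + 819*(-1/3906)) = 9 + (-1561/4296 - 13/62) = 9 - 76315/133176 = 1122269/133176 ≈ 8.4270)
v = 6525624/1122269 (v = 49/(1122269/133176) = 49*(133176/1122269) = 6525624/1122269 ≈ 5.8147)
-v = -1*6525624/1122269 = -6525624/1122269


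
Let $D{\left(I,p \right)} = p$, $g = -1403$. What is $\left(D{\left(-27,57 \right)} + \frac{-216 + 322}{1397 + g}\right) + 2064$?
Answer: $\frac{6310}{3} \approx 2103.3$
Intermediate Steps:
$\left(D{\left(-27,57 \right)} + \frac{-216 + 322}{1397 + g}\right) + 2064 = \left(57 + \frac{-216 + 322}{1397 - 1403}\right) + 2064 = \left(57 + \frac{106}{-6}\right) + 2064 = \left(57 + 106 \left(- \frac{1}{6}\right)\right) + 2064 = \left(57 - \frac{53}{3}\right) + 2064 = \frac{118}{3} + 2064 = \frac{6310}{3}$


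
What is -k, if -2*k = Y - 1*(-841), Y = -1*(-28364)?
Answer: 29205/2 ≈ 14603.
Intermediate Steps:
Y = 28364
k = -29205/2 (k = -(28364 - 1*(-841))/2 = -(28364 + 841)/2 = -½*29205 = -29205/2 ≈ -14603.)
-k = -1*(-29205/2) = 29205/2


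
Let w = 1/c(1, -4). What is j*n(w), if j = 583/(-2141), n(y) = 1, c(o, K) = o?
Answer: -583/2141 ≈ -0.27230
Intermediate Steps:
w = 1 (w = 1/1 = 1)
j = -583/2141 (j = 583*(-1/2141) = -583/2141 ≈ -0.27230)
j*n(w) = -583/2141*1 = -583/2141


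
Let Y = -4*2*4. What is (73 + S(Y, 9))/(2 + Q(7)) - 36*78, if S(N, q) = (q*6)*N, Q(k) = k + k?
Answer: -46583/16 ≈ -2911.4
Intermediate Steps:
Y = -32 (Y = -8*4 = -32)
Q(k) = 2*k
S(N, q) = 6*N*q (S(N, q) = (6*q)*N = 6*N*q)
(73 + S(Y, 9))/(2 + Q(7)) - 36*78 = (73 + 6*(-32)*9)/(2 + 2*7) - 36*78 = (73 - 1728)/(2 + 14) - 2808 = -1655/16 - 2808 = -46583/16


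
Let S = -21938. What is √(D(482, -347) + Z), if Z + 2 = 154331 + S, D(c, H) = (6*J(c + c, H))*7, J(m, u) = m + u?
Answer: √158305 ≈ 397.88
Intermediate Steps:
D(c, H) = 42*H + 84*c (D(c, H) = (6*((c + c) + H))*7 = (6*(2*c + H))*7 = (6*(H + 2*c))*7 = (6*H + 12*c)*7 = 42*H + 84*c)
Z = 132391 (Z = -2 + (154331 - 21938) = -2 + 132393 = 132391)
√(D(482, -347) + Z) = √((42*(-347) + 84*482) + 132391) = √((-14574 + 40488) + 132391) = √(25914 + 132391) = √158305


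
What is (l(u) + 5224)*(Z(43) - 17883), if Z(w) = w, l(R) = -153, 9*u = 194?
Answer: -90466640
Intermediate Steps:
u = 194/9 (u = (⅑)*194 = 194/9 ≈ 21.556)
(l(u) + 5224)*(Z(43) - 17883) = (-153 + 5224)*(43 - 17883) = 5071*(-17840) = -90466640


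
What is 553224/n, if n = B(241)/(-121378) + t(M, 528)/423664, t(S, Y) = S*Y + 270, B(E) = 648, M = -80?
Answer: -2370725689509184/447397411 ≈ -5.2989e+6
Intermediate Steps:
t(S, Y) = 270 + S*Y
n = -1342192233/12855872248 (n = 648/(-121378) + (270 - 80*528)/423664 = 648*(-1/121378) + (270 - 42240)*(1/423664) = -324/60689 - 41970*1/423664 = -324/60689 - 20985/211832 = -1342192233/12855872248 ≈ -0.10440)
553224/n = 553224/(-1342192233/12855872248) = 553224*(-12855872248/1342192233) = -2370725689509184/447397411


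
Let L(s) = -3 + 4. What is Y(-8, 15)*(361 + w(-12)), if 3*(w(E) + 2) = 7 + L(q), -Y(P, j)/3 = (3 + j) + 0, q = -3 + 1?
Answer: -19530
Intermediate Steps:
q = -2
Y(P, j) = -9 - 3*j (Y(P, j) = -3*((3 + j) + 0) = -3*(3 + j) = -9 - 3*j)
L(s) = 1
w(E) = ⅔ (w(E) = -2 + (7 + 1)/3 = -2 + (⅓)*8 = -2 + 8/3 = ⅔)
Y(-8, 15)*(361 + w(-12)) = (-9 - 3*15)*(361 + ⅔) = (-9 - 45)*(1085/3) = -54*1085/3 = -19530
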